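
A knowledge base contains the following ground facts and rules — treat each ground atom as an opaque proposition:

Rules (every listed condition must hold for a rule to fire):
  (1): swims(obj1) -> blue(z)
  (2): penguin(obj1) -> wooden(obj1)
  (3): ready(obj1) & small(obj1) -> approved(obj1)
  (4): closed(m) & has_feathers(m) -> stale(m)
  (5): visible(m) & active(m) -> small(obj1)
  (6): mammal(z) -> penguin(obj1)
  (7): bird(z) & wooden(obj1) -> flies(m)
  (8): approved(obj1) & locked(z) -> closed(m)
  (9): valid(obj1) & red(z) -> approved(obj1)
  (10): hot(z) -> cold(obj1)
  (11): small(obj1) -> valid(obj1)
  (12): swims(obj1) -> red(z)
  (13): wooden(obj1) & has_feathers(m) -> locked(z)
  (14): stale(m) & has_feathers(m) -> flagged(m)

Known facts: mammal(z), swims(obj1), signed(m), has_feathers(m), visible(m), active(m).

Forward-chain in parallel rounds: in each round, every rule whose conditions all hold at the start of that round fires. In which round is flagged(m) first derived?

Round 1 fires (1), (5), (6), (12), giving blue(z), small(obj1), penguin(obj1), red(z).
Round 2 fires (2), (11), giving wooden(obj1), valid(obj1).
Round 3 fires (9), (13), giving approved(obj1), locked(z).
Round 4 fires (8), giving closed(m).
Round 5 fires (4), giving stale(m).
Round 6 fires (14), giving flagged(m).
flagged(m) first appears in round 6.

6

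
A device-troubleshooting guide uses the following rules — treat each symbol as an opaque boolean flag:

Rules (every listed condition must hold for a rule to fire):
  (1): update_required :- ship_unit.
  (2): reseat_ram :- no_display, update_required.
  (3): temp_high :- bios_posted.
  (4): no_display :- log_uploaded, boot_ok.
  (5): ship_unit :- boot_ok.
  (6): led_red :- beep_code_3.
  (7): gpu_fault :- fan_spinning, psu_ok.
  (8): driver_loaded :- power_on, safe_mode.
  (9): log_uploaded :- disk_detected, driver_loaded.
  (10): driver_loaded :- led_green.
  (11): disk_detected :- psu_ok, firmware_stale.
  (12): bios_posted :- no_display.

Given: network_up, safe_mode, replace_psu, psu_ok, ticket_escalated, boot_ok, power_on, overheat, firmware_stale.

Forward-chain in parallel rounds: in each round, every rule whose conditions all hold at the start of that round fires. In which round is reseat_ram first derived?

[1] (5) [ship_unit :- boot_ok.]; (8) [driver_loaded :- power_on, safe_mode.]; (11) [disk_detected :- psu_ok, firmware_stale.]. ⇒ new: ship_unit, driver_loaded, disk_detected.
[2] (1) [update_required :- ship_unit.]; (9) [log_uploaded :- disk_detected, driver_loaded.]. ⇒ new: update_required, log_uploaded.
[3] (4) [no_display :- log_uploaded, boot_ok.]. ⇒ new: no_display.
[4] (2) [reseat_ram :- no_display, update_required.]; (12) [bios_posted :- no_display.]. ⇒ new: reseat_ram, bios_posted.
reseat_ram first appears in round 4.

4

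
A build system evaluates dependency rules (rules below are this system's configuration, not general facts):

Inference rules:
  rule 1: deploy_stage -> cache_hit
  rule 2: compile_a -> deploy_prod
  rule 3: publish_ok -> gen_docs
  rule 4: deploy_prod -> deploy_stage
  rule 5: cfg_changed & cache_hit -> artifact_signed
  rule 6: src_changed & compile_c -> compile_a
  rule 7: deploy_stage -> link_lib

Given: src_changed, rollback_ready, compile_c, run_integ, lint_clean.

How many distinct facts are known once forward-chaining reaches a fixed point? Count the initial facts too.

[1] rule 6 [src_changed & compile_c -> compile_a]. ⇒ new: compile_a.
[2] rule 2 [compile_a -> deploy_prod]. ⇒ new: deploy_prod.
[3] rule 4 [deploy_prod -> deploy_stage]. ⇒ new: deploy_stage.
[4] rule 1 [deploy_stage -> cache_hit]; rule 7 [deploy_stage -> link_lib]. ⇒ new: cache_hit, link_lib.
Closure: {cache_hit, compile_a, compile_c, deploy_prod, deploy_stage, link_lib, lint_clean, rollback_ready, run_integ, src_changed} — 10 facts.

10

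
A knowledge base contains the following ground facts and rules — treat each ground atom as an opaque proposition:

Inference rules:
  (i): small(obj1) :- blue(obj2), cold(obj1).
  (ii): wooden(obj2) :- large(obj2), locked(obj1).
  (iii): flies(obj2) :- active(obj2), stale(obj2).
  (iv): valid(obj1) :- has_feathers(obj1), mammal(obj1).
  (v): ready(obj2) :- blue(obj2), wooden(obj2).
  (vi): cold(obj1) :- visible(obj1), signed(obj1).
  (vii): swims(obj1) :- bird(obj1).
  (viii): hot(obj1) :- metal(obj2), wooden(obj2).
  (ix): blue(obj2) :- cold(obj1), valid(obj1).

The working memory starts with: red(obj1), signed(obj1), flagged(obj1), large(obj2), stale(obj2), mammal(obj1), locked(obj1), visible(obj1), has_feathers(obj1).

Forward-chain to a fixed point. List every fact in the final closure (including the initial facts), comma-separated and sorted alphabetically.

Round 1: (ii) [wooden(obj2) :- large(obj2), locked(obj1).]; (iv) [valid(obj1) :- has_feathers(obj1), mammal(obj1).]; (vi) [cold(obj1) :- visible(obj1), signed(obj1).]. Adds wooden(obj2), valid(obj1), cold(obj1).
Round 2: (ix) [blue(obj2) :- cold(obj1), valid(obj1).]. Adds blue(obj2).
Round 3: (i) [small(obj1) :- blue(obj2), cold(obj1).]; (v) [ready(obj2) :- blue(obj2), wooden(obj2).]. Adds small(obj1), ready(obj2).

blue(obj2), cold(obj1), flagged(obj1), has_feathers(obj1), large(obj2), locked(obj1), mammal(obj1), ready(obj2), red(obj1), signed(obj1), small(obj1), stale(obj2), valid(obj1), visible(obj1), wooden(obj2)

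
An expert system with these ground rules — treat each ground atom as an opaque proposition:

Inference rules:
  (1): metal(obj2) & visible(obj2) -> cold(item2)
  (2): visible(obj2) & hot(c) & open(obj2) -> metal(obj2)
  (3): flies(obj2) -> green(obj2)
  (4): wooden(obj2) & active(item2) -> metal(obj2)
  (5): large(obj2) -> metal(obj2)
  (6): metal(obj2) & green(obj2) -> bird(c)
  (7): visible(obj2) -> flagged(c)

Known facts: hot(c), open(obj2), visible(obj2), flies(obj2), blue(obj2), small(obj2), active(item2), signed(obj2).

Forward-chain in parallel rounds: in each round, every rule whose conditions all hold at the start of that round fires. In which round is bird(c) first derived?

Round 1 — (2), (3), (7), derive metal(obj2), green(obj2), flagged(c).
Round 2 — (1), (6), derive cold(item2), bird(c).
bird(c) first appears in round 2.

2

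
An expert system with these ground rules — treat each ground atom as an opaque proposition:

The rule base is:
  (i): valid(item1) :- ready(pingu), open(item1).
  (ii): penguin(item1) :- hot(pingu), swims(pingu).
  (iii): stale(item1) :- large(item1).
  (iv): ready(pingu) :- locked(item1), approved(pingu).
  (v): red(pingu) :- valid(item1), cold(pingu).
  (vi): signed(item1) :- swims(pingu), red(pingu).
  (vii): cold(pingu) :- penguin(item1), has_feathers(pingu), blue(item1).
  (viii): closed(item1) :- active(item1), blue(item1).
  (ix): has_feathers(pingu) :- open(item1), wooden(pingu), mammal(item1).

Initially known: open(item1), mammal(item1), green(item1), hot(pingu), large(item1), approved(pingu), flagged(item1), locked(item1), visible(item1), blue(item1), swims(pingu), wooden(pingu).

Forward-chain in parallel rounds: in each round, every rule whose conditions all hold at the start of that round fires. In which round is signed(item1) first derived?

Round 1: (ii) [penguin(item1) :- hot(pingu), swims(pingu).]; (iii) [stale(item1) :- large(item1).]; (iv) [ready(pingu) :- locked(item1), approved(pingu).]; (ix) [has_feathers(pingu) :- open(item1), wooden(pingu), mammal(item1).]. Adds penguin(item1), stale(item1), ready(pingu), has_feathers(pingu).
Round 2: (i) [valid(item1) :- ready(pingu), open(item1).]; (vii) [cold(pingu) :- penguin(item1), has_feathers(pingu), blue(item1).]. Adds valid(item1), cold(pingu).
Round 3: (v) [red(pingu) :- valid(item1), cold(pingu).]. Adds red(pingu).
Round 4: (vi) [signed(item1) :- swims(pingu), red(pingu).]. Adds signed(item1).
signed(item1) first appears in round 4.

4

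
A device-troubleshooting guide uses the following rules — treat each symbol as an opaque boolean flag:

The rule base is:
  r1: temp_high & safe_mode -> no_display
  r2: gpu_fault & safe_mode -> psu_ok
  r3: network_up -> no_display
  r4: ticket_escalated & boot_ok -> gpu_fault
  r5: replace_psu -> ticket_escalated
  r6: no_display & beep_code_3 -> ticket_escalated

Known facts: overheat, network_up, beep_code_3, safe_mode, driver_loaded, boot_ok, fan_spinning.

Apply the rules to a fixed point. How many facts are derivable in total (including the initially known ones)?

[1] r3 [network_up -> no_display]. ⇒ new: no_display.
[2] r6 [no_display & beep_code_3 -> ticket_escalated]. ⇒ new: ticket_escalated.
[3] r4 [ticket_escalated & boot_ok -> gpu_fault]. ⇒ new: gpu_fault.
[4] r2 [gpu_fault & safe_mode -> psu_ok]. ⇒ new: psu_ok.
Closure: {beep_code_3, boot_ok, driver_loaded, fan_spinning, gpu_fault, network_up, no_display, overheat, psu_ok, safe_mode, ticket_escalated} — 11 facts.

11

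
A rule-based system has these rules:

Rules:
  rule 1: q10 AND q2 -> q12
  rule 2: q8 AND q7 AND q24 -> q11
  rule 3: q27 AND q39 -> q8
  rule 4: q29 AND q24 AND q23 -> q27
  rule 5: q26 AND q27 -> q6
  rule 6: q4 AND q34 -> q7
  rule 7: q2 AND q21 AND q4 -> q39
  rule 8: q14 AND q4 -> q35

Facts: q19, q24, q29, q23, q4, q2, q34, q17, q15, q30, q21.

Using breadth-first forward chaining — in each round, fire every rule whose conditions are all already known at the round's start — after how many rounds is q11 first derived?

3

Round 1 fires rule 4, rule 6, rule 7, giving q27, q7, q39.
Round 2 fires rule 3, giving q8.
Round 3 fires rule 2, giving q11.
q11 first appears in round 3.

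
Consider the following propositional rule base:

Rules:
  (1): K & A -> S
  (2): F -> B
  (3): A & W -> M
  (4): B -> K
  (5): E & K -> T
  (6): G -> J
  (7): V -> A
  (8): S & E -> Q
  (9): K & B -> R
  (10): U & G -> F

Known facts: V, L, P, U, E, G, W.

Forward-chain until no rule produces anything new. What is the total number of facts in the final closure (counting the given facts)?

Round 1 — (6), (7), (10), derive J, A, F.
Round 2 — (2), (3), derive B, M.
Round 3 — (4), derive K.
Round 4 — (1), (5), (9), derive S, T, R.
Round 5 — (8), derive Q.
Closure: {A, B, E, F, G, J, K, L, M, P, Q, R, S, T, U, V, W} — 17 facts.

17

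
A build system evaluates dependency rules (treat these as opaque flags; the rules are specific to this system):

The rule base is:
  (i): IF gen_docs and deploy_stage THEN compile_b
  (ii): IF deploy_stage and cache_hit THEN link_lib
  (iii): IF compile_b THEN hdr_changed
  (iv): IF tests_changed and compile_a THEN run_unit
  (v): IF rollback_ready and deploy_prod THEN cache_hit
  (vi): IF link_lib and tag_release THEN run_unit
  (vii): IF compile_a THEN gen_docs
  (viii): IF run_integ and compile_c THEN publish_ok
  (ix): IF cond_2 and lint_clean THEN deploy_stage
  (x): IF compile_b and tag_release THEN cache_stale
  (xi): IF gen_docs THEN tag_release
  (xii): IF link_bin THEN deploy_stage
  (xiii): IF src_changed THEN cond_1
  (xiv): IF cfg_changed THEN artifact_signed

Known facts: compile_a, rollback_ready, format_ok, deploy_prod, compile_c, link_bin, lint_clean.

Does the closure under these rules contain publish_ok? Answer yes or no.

Round 1: (v) [IF rollback_ready and deploy_prod THEN cache_hit]; (vii) [IF compile_a THEN gen_docs]; (xii) [IF link_bin THEN deploy_stage]. New: cache_hit, gen_docs, deploy_stage.
Round 2: (i) [IF gen_docs and deploy_stage THEN compile_b]; (ii) [IF deploy_stage and cache_hit THEN link_lib]; (xi) [IF gen_docs THEN tag_release]. New: compile_b, link_lib, tag_release.
Round 3: (iii) [IF compile_b THEN hdr_changed]; (vi) [IF link_lib and tag_release THEN run_unit]; (x) [IF compile_b and tag_release THEN cache_stale]. New: hdr_changed, run_unit, cache_stale.
Fixed point reached. publish_ok is concluded only by (viii); (viii) needs run_integ (never derived).

no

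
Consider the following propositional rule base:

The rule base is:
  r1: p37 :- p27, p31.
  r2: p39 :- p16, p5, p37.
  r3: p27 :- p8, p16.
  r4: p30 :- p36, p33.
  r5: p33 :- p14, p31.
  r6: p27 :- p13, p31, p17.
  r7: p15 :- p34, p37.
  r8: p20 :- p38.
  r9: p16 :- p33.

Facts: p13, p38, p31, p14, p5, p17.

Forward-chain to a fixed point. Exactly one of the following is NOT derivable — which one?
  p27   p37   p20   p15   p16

p15

Round 1: r5 [p33 :- p14, p31.]; r6 [p27 :- p13, p31, p17.]; r8 [p20 :- p38.]. New: p33, p27, p20.
Round 2: r1 [p37 :- p27, p31.]; r9 [p16 :- p33.]. New: p37, p16.
Round 3: r2 [p39 :- p16, p5, p37.]. New: p39.
Derived: p37 (round 2), p16 (round 2), p27 (round 1), p20 (round 1). p15 never appears in any round.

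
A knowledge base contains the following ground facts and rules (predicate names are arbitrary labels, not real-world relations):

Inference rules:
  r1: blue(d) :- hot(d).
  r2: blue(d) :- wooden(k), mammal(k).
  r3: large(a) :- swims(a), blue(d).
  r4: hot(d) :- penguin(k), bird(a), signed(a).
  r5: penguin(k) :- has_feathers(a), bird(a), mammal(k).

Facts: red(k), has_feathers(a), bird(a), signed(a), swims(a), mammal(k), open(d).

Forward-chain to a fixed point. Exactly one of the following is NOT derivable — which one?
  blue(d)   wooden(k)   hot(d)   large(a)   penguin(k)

Round 1: r5 [penguin(k) :- has_feathers(a), bird(a), mammal(k).]. Adds penguin(k).
Round 2: r4 [hot(d) :- penguin(k), bird(a), signed(a).]. Adds hot(d).
Round 3: r1 [blue(d) :- hot(d).]. Adds blue(d).
Round 4: r3 [large(a) :- swims(a), blue(d).]. Adds large(a).
Derived: penguin(k) (round 1), blue(d) (round 3), large(a) (round 4), hot(d) (round 2). wooden(k) never appears in any round.

wooden(k)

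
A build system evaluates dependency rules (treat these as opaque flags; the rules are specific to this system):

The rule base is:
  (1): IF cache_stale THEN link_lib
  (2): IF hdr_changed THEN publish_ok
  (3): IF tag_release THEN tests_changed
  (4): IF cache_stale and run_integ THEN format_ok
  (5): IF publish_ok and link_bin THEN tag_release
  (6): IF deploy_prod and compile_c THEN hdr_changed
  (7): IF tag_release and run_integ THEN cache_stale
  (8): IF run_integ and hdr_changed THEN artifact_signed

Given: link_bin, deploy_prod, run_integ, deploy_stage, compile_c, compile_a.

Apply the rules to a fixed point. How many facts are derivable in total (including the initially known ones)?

[1] (6) [IF deploy_prod and compile_c THEN hdr_changed]. ⇒ new: hdr_changed.
[2] (2) [IF hdr_changed THEN publish_ok]; (8) [IF run_integ and hdr_changed THEN artifact_signed]. ⇒ new: publish_ok, artifact_signed.
[3] (5) [IF publish_ok and link_bin THEN tag_release]. ⇒ new: tag_release.
[4] (3) [IF tag_release THEN tests_changed]; (7) [IF tag_release and run_integ THEN cache_stale]. ⇒ new: tests_changed, cache_stale.
[5] (1) [IF cache_stale THEN link_lib]; (4) [IF cache_stale and run_integ THEN format_ok]. ⇒ new: link_lib, format_ok.
Closure: {artifact_signed, cache_stale, compile_a, compile_c, deploy_prod, deploy_stage, format_ok, hdr_changed, link_bin, link_lib, publish_ok, run_integ, tag_release, tests_changed} — 14 facts.

14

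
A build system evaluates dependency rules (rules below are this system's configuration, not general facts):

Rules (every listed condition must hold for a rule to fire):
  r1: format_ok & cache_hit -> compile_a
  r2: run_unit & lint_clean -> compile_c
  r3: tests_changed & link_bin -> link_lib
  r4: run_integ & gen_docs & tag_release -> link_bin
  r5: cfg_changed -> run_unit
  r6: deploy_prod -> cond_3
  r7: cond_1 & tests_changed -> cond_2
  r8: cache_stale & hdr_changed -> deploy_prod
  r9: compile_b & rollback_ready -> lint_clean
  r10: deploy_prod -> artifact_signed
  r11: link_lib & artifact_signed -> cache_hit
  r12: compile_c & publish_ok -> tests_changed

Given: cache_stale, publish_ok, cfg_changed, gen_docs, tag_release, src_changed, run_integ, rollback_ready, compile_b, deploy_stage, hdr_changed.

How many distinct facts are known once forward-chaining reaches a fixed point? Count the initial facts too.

[1] r4 [run_integ & gen_docs & tag_release -> link_bin]; r5 [cfg_changed -> run_unit]; r8 [cache_stale & hdr_changed -> deploy_prod]; r9 [compile_b & rollback_ready -> lint_clean]. ⇒ new: link_bin, run_unit, deploy_prod, lint_clean.
[2] r2 [run_unit & lint_clean -> compile_c]; r6 [deploy_prod -> cond_3]; r10 [deploy_prod -> artifact_signed]. ⇒ new: compile_c, cond_3, artifact_signed.
[3] r12 [compile_c & publish_ok -> tests_changed]. ⇒ new: tests_changed.
[4] r3 [tests_changed & link_bin -> link_lib]. ⇒ new: link_lib.
[5] r11 [link_lib & artifact_signed -> cache_hit]. ⇒ new: cache_hit.
Closure: {artifact_signed, cache_hit, cache_stale, cfg_changed, compile_b, compile_c, cond_3, deploy_prod, deploy_stage, gen_docs, hdr_changed, link_bin, link_lib, lint_clean, publish_ok, rollback_ready, run_integ, run_unit, src_changed, tag_release, tests_changed} — 21 facts.

21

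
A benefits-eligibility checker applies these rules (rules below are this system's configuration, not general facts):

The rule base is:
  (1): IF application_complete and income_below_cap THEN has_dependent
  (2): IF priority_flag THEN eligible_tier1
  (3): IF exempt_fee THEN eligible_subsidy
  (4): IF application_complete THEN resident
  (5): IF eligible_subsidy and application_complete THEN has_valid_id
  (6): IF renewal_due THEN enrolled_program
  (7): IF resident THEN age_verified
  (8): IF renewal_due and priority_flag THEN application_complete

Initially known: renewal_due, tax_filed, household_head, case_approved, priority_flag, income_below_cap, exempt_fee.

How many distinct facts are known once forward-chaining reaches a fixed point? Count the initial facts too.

Round 1: (2) [IF priority_flag THEN eligible_tier1]; (3) [IF exempt_fee THEN eligible_subsidy]; (6) [IF renewal_due THEN enrolled_program]; (8) [IF renewal_due and priority_flag THEN application_complete]. Adds eligible_tier1, eligible_subsidy, enrolled_program, application_complete.
Round 2: (1) [IF application_complete and income_below_cap THEN has_dependent]; (4) [IF application_complete THEN resident]; (5) [IF eligible_subsidy and application_complete THEN has_valid_id]. Adds has_dependent, resident, has_valid_id.
Round 3: (7) [IF resident THEN age_verified]. Adds age_verified.
Closure: {age_verified, application_complete, case_approved, eligible_subsidy, eligible_tier1, enrolled_program, exempt_fee, has_dependent, has_valid_id, household_head, income_below_cap, priority_flag, renewal_due, resident, tax_filed} — 15 facts.

15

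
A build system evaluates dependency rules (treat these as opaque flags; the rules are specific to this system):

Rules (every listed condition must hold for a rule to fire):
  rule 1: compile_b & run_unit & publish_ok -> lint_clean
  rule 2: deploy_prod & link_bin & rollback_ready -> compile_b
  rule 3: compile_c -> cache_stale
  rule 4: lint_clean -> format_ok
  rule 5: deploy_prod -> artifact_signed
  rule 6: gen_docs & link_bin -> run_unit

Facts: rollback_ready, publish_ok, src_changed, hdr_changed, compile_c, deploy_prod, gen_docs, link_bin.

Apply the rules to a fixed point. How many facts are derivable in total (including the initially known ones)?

14

Round 1 fires rule 2, rule 3, rule 5, rule 6, giving compile_b, cache_stale, artifact_signed, run_unit.
Round 2 fires rule 1, giving lint_clean.
Round 3 fires rule 4, giving format_ok.
Closure: {artifact_signed, cache_stale, compile_b, compile_c, deploy_prod, format_ok, gen_docs, hdr_changed, link_bin, lint_clean, publish_ok, rollback_ready, run_unit, src_changed} — 14 facts.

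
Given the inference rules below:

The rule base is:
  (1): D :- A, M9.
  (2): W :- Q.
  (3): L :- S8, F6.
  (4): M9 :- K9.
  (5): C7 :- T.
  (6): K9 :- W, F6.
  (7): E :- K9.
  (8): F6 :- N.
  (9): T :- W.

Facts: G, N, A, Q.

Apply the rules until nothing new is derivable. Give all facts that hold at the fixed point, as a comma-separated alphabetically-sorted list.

A, C7, D, E, F6, G, K9, M9, N, Q, T, W

Round 1: (2) [W :- Q.]; (8) [F6 :- N.]. Adds W, F6.
Round 2: (6) [K9 :- W, F6.]; (9) [T :- W.]. Adds K9, T.
Round 3: (4) [M9 :- K9.]; (5) [C7 :- T.]; (7) [E :- K9.]. Adds M9, C7, E.
Round 4: (1) [D :- A, M9.]. Adds D.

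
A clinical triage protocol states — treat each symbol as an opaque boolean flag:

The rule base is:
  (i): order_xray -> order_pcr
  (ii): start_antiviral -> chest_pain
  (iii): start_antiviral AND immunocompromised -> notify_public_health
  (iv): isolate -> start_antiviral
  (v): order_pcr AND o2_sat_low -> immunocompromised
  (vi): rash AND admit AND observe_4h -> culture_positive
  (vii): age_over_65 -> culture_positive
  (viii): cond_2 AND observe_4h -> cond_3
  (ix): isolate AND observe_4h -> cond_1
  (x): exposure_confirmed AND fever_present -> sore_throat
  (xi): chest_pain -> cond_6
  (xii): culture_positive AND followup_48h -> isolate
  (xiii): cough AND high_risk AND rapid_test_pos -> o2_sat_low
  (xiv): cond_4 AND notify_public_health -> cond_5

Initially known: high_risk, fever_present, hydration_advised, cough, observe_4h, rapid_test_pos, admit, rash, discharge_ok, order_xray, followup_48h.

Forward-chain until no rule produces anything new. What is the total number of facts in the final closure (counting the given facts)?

Round 1: (i) [order_xray -> order_pcr]; (vi) [rash AND admit AND observe_4h -> culture_positive]; (xiii) [cough AND high_risk AND rapid_test_pos -> o2_sat_low]. Adds order_pcr, culture_positive, o2_sat_low.
Round 2: (v) [order_pcr AND o2_sat_low -> immunocompromised]; (xii) [culture_positive AND followup_48h -> isolate]. Adds immunocompromised, isolate.
Round 3: (iv) [isolate -> start_antiviral]; (ix) [isolate AND observe_4h -> cond_1]. Adds start_antiviral, cond_1.
Round 4: (ii) [start_antiviral -> chest_pain]; (iii) [start_antiviral AND immunocompromised -> notify_public_health]. Adds chest_pain, notify_public_health.
Round 5: (xi) [chest_pain -> cond_6]. Adds cond_6.
Closure: {admit, chest_pain, cond_1, cond_6, cough, culture_positive, discharge_ok, fever_present, followup_48h, high_risk, hydration_advised, immunocompromised, isolate, notify_public_health, o2_sat_low, observe_4h, order_pcr, order_xray, rapid_test_pos, rash, start_antiviral} — 21 facts.

21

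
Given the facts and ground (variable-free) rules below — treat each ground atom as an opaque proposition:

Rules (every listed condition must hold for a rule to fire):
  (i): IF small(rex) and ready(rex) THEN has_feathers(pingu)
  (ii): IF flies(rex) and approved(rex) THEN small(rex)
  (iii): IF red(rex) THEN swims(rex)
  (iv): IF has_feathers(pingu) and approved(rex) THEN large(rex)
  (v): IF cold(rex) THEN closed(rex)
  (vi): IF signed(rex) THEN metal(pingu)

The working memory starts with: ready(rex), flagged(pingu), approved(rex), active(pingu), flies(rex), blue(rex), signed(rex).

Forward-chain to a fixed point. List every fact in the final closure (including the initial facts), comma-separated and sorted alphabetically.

Round 1: (ii) [IF flies(rex) and approved(rex) THEN small(rex)]; (vi) [IF signed(rex) THEN metal(pingu)]. Adds small(rex), metal(pingu).
Round 2: (i) [IF small(rex) and ready(rex) THEN has_feathers(pingu)]. Adds has_feathers(pingu).
Round 3: (iv) [IF has_feathers(pingu) and approved(rex) THEN large(rex)]. Adds large(rex).

active(pingu), approved(rex), blue(rex), flagged(pingu), flies(rex), has_feathers(pingu), large(rex), metal(pingu), ready(rex), signed(rex), small(rex)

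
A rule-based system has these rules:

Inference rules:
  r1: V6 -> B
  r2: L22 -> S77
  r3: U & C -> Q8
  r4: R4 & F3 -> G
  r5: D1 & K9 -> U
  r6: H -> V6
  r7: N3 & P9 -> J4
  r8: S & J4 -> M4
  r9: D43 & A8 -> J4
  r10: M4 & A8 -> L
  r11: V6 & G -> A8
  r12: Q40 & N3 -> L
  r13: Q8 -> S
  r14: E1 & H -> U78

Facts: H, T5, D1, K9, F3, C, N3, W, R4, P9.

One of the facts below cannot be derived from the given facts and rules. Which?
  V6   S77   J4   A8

[1] r4 [R4 & F3 -> G]; r5 [D1 & K9 -> U]; r6 [H -> V6]; r7 [N3 & P9 -> J4]. ⇒ new: G, U, V6, J4.
[2] r1 [V6 -> B]; r3 [U & C -> Q8]; r11 [V6 & G -> A8]. ⇒ new: B, Q8, A8.
[3] r13 [Q8 -> S]. ⇒ new: S.
[4] r8 [S & J4 -> M4]. ⇒ new: M4.
[5] r10 [M4 & A8 -> L]. ⇒ new: L.
Derived: J4 (round 1), A8 (round 2), V6 (round 1). S77 never appears in any round.

S77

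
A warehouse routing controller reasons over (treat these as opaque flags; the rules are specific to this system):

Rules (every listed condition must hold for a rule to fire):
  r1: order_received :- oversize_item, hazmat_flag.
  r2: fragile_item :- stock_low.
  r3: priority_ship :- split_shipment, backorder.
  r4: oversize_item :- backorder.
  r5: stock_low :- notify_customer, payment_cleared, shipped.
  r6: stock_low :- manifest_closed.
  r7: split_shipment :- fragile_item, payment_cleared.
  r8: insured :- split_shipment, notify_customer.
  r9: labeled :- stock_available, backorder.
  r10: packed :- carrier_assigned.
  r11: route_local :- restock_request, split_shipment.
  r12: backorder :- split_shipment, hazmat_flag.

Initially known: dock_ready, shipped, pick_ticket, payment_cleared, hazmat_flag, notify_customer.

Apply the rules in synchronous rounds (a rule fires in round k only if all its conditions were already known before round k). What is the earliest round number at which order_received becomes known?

Round 1 fires r5, giving stock_low.
Round 2 fires r2, giving fragile_item.
Round 3 fires r7, giving split_shipment.
Round 4 fires r8, r12, giving insured, backorder.
Round 5 fires r3, r4, giving priority_ship, oversize_item.
Round 6 fires r1, giving order_received.
order_received first appears in round 6.

6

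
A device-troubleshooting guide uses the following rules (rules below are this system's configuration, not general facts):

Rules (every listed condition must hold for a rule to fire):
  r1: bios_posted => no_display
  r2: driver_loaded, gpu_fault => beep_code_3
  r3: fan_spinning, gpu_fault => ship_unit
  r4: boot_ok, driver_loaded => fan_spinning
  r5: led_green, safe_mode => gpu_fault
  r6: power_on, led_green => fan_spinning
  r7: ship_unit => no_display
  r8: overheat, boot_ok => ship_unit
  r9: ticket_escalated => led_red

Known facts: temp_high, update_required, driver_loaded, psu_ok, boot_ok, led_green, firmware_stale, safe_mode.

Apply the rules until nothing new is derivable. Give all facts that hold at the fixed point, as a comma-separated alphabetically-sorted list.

Round 1 fires r4, r5, giving fan_spinning, gpu_fault.
Round 2 fires r2, r3, giving beep_code_3, ship_unit.
Round 3 fires r7, giving no_display.

beep_code_3, boot_ok, driver_loaded, fan_spinning, firmware_stale, gpu_fault, led_green, no_display, psu_ok, safe_mode, ship_unit, temp_high, update_required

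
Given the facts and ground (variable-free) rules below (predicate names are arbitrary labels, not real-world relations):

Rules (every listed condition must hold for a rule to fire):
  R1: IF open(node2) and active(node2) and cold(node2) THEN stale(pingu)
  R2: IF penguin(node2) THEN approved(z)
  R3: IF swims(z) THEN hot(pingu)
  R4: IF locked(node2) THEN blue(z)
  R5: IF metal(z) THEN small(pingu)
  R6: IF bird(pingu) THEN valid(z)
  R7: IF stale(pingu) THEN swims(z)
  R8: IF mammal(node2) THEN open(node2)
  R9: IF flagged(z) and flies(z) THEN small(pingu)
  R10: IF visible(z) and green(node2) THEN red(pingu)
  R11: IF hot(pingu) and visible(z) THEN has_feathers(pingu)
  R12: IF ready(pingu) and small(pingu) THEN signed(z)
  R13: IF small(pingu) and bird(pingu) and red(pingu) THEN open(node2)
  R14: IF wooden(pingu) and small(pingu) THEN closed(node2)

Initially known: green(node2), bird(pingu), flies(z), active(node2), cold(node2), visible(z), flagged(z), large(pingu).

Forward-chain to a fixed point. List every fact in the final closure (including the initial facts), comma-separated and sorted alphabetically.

active(node2), bird(pingu), cold(node2), flagged(z), flies(z), green(node2), has_feathers(pingu), hot(pingu), large(pingu), open(node2), red(pingu), small(pingu), stale(pingu), swims(z), valid(z), visible(z)

[1] R6 [IF bird(pingu) THEN valid(z)]; R9 [IF flagged(z) and flies(z) THEN small(pingu)]; R10 [IF visible(z) and green(node2) THEN red(pingu)]. ⇒ new: valid(z), small(pingu), red(pingu).
[2] R13 [IF small(pingu) and bird(pingu) and red(pingu) THEN open(node2)]. ⇒ new: open(node2).
[3] R1 [IF open(node2) and active(node2) and cold(node2) THEN stale(pingu)]. ⇒ new: stale(pingu).
[4] R7 [IF stale(pingu) THEN swims(z)]. ⇒ new: swims(z).
[5] R3 [IF swims(z) THEN hot(pingu)]. ⇒ new: hot(pingu).
[6] R11 [IF hot(pingu) and visible(z) THEN has_feathers(pingu)]. ⇒ new: has_feathers(pingu).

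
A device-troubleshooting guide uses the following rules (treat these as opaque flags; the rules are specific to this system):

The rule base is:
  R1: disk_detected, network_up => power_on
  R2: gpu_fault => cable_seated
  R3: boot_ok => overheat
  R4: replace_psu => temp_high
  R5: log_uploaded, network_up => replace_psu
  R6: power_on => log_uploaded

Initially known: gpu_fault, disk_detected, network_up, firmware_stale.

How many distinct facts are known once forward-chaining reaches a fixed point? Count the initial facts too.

9

Round 1 fires R1, R2, giving power_on, cable_seated.
Round 2 fires R6, giving log_uploaded.
Round 3 fires R5, giving replace_psu.
Round 4 fires R4, giving temp_high.
Closure: {cable_seated, disk_detected, firmware_stale, gpu_fault, log_uploaded, network_up, power_on, replace_psu, temp_high} — 9 facts.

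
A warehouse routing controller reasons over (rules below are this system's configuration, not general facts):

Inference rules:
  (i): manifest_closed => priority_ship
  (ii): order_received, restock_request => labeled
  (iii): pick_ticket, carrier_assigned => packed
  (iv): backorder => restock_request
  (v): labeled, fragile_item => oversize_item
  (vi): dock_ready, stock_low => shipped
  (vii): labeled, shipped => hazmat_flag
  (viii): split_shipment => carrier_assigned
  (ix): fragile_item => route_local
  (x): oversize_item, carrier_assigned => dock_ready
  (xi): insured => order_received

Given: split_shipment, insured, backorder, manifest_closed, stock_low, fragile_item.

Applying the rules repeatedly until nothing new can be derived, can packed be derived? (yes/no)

no

Round 1: (i) [manifest_closed => priority_ship]; (iv) [backorder => restock_request]; (viii) [split_shipment => carrier_assigned]; (ix) [fragile_item => route_local]; (xi) [insured => order_received]. Adds priority_ship, restock_request, carrier_assigned, route_local, order_received.
Round 2: (ii) [order_received, restock_request => labeled]. Adds labeled.
Round 3: (v) [labeled, fragile_item => oversize_item]. Adds oversize_item.
Round 4: (x) [oversize_item, carrier_assigned => dock_ready]. Adds dock_ready.
Round 5: (vi) [dock_ready, stock_low => shipped]. Adds shipped.
Round 6: (vii) [labeled, shipped => hazmat_flag]. Adds hazmat_flag.
Fixed point reached. packed is concluded only by (iii); (iii) needs pick_ticket (never derived).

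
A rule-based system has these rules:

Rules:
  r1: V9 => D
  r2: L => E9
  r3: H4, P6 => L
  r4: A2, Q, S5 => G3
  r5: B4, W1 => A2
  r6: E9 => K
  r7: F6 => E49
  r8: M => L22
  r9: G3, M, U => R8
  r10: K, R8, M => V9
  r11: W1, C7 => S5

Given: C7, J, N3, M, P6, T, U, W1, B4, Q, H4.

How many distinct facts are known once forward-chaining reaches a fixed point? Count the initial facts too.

Round 1 — r3, r5, r8, r11, derive L, A2, L22, S5.
Round 2 — r2, r4, derive E9, G3.
Round 3 — r6, r9, derive K, R8.
Round 4 — r10, derive V9.
Round 5 — r1, derive D.
Closure: {A2, B4, C7, D, E9, G3, H4, J, K, L, L22, M, N3, P6, Q, R8, S5, T, U, V9, W1} — 21 facts.

21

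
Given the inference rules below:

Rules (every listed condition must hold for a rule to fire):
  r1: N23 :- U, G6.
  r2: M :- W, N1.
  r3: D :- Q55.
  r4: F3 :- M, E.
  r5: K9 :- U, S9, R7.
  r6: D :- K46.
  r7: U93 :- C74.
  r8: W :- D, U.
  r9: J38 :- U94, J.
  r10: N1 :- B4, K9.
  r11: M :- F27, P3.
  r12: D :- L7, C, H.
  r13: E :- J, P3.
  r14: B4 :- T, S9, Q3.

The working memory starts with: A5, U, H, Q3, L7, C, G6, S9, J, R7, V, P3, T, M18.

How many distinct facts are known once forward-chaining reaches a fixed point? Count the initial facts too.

Round 1: r1 [N23 :- U, G6.]; r5 [K9 :- U, S9, R7.]; r12 [D :- L7, C, H.]; r13 [E :- J, P3.]; r14 [B4 :- T, S9, Q3.]. Adds N23, K9, D, E, B4.
Round 2: r8 [W :- D, U.]; r10 [N1 :- B4, K9.]. Adds W, N1.
Round 3: r2 [M :- W, N1.]. Adds M.
Round 4: r4 [F3 :- M, E.]. Adds F3.
Closure: {A5, B4, C, D, E, F3, G6, H, J, K9, L7, M, M18, N1, N23, P3, Q3, R7, S9, T, U, V, W} — 23 facts.

23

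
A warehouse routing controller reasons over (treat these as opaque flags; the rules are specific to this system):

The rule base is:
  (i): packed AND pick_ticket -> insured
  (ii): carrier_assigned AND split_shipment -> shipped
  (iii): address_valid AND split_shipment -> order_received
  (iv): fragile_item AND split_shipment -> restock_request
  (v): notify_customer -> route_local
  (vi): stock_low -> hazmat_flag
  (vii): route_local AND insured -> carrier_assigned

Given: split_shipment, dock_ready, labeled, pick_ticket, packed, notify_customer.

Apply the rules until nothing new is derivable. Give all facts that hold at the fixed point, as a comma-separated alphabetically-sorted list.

carrier_assigned, dock_ready, insured, labeled, notify_customer, packed, pick_ticket, route_local, shipped, split_shipment

Round 1: (i) [packed AND pick_ticket -> insured]; (v) [notify_customer -> route_local]. New: insured, route_local.
Round 2: (vii) [route_local AND insured -> carrier_assigned]. New: carrier_assigned.
Round 3: (ii) [carrier_assigned AND split_shipment -> shipped]. New: shipped.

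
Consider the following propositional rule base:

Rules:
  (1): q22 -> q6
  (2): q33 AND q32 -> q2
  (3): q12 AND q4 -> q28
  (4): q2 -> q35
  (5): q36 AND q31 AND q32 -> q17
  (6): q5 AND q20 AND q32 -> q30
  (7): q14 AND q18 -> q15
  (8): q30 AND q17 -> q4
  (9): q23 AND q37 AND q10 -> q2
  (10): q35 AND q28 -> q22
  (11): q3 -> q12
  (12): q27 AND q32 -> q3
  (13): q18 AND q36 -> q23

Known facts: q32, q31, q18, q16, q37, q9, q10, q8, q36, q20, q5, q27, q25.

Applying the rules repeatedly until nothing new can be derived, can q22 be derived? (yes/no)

yes

Round 1 fires (5), (6), (12), (13), giving q17, q30, q3, q23.
Round 2 fires (8), (9), (11), giving q4, q2, q12.
Round 3 fires (3), (4), giving q28, q35.
Round 4 fires (10), giving q22.
Round 5 fires (1), giving q6.
q22 appears in round 4, so it is derivable.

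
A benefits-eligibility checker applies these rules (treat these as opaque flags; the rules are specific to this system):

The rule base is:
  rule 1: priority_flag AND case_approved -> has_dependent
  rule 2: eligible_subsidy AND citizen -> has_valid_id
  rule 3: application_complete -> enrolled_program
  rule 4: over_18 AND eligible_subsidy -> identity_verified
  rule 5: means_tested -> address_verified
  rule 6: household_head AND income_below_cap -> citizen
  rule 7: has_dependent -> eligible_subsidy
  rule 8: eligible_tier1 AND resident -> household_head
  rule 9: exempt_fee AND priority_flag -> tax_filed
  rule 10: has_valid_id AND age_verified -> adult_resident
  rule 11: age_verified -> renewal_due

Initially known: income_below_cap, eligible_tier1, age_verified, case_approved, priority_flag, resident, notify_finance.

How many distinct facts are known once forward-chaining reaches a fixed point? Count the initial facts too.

14

Round 1: rule 1 [priority_flag AND case_approved -> has_dependent]; rule 8 [eligible_tier1 AND resident -> household_head]; rule 11 [age_verified -> renewal_due]. New: has_dependent, household_head, renewal_due.
Round 2: rule 6 [household_head AND income_below_cap -> citizen]; rule 7 [has_dependent -> eligible_subsidy]. New: citizen, eligible_subsidy.
Round 3: rule 2 [eligible_subsidy AND citizen -> has_valid_id]. New: has_valid_id.
Round 4: rule 10 [has_valid_id AND age_verified -> adult_resident]. New: adult_resident.
Closure: {adult_resident, age_verified, case_approved, citizen, eligible_subsidy, eligible_tier1, has_dependent, has_valid_id, household_head, income_below_cap, notify_finance, priority_flag, renewal_due, resident} — 14 facts.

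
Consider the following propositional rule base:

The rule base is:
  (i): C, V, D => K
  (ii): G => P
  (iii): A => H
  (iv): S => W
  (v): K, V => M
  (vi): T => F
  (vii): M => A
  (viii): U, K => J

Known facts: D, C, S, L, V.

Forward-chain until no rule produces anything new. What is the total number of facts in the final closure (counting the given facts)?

Round 1: (i) [C, V, D => K]; (iv) [S => W]. Adds K, W.
Round 2: (v) [K, V => M]. Adds M.
Round 3: (vii) [M => A]. Adds A.
Round 4: (iii) [A => H]. Adds H.
Closure: {A, C, D, H, K, L, M, S, V, W} — 10 facts.

10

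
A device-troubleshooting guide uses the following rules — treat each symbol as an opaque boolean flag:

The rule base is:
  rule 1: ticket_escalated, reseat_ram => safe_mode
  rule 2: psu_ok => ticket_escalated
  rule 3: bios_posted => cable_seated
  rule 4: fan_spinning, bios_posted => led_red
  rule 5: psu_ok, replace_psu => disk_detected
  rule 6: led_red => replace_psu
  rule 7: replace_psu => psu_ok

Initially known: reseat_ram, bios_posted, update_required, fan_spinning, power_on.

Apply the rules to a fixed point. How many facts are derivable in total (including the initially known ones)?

Round 1 — rule 3, rule 4, derive cable_seated, led_red.
Round 2 — rule 6, derive replace_psu.
Round 3 — rule 7, derive psu_ok.
Round 4 — rule 2, rule 5, derive ticket_escalated, disk_detected.
Round 5 — rule 1, derive safe_mode.
Closure: {bios_posted, cable_seated, disk_detected, fan_spinning, led_red, power_on, psu_ok, replace_psu, reseat_ram, safe_mode, ticket_escalated, update_required} — 12 facts.

12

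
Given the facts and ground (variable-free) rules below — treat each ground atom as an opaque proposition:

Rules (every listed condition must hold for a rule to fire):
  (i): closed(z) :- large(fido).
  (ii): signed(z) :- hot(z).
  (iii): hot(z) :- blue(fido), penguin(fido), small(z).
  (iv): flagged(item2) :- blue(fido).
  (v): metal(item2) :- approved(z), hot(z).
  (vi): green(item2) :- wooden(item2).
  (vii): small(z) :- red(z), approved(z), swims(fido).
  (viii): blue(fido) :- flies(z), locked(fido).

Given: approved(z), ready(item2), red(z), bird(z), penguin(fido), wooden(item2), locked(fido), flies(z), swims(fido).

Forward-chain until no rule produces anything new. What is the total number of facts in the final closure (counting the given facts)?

16

[1] (vi) [green(item2) :- wooden(item2).]; (vii) [small(z) :- red(z), approved(z), swims(fido).]; (viii) [blue(fido) :- flies(z), locked(fido).]. ⇒ new: green(item2), small(z), blue(fido).
[2] (iii) [hot(z) :- blue(fido), penguin(fido), small(z).]; (iv) [flagged(item2) :- blue(fido).]. ⇒ new: hot(z), flagged(item2).
[3] (ii) [signed(z) :- hot(z).]; (v) [metal(item2) :- approved(z), hot(z).]. ⇒ new: signed(z), metal(item2).
Closure: {approved(z), bird(z), blue(fido), flagged(item2), flies(z), green(item2), hot(z), locked(fido), metal(item2), penguin(fido), ready(item2), red(z), signed(z), small(z), swims(fido), wooden(item2)} — 16 facts.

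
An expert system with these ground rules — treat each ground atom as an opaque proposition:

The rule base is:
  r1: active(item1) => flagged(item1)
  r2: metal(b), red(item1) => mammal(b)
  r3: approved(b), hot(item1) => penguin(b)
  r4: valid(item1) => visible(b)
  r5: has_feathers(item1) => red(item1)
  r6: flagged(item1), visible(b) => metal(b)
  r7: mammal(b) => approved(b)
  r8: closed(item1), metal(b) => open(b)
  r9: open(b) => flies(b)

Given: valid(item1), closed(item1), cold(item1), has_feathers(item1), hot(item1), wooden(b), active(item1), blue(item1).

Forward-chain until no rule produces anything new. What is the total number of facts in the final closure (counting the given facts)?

Round 1: r1 [active(item1) => flagged(item1)]; r4 [valid(item1) => visible(b)]; r5 [has_feathers(item1) => red(item1)]. New: flagged(item1), visible(b), red(item1).
Round 2: r6 [flagged(item1), visible(b) => metal(b)]. New: metal(b).
Round 3: r2 [metal(b), red(item1) => mammal(b)]; r8 [closed(item1), metal(b) => open(b)]. New: mammal(b), open(b).
Round 4: r7 [mammal(b) => approved(b)]; r9 [open(b) => flies(b)]. New: approved(b), flies(b).
Round 5: r3 [approved(b), hot(item1) => penguin(b)]. New: penguin(b).
Closure: {active(item1), approved(b), blue(item1), closed(item1), cold(item1), flagged(item1), flies(b), has_feathers(item1), hot(item1), mammal(b), metal(b), open(b), penguin(b), red(item1), valid(item1), visible(b), wooden(b)} — 17 facts.

17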